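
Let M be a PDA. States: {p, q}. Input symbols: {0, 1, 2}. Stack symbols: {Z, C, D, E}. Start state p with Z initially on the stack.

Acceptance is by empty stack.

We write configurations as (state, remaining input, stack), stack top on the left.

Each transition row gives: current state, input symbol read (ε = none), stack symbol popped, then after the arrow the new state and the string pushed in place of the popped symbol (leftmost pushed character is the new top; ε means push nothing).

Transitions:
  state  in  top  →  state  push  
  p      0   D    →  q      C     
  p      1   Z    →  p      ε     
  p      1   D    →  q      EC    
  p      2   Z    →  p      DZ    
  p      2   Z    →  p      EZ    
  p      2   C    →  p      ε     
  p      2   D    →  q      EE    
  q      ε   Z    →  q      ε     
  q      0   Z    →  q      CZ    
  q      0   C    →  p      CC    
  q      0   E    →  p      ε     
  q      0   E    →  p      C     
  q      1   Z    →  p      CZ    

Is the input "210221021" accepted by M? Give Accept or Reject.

One accepting computation: (p, 210221021, Z) ⊢ (p, 10221021, DZ) ⊢ (q, 0221021, ECZ) ⊢ (p, 221021, CZ) ⊢ (p, 21021, Z) ⊢ (p, 1021, DZ) ⊢ (q, 021, ECZ) ⊢ (p, 21, CZ) ⊢ (p, 1, Z) ⊢ (p, ε, ε)
All input consumed and the stack is empty.

Accept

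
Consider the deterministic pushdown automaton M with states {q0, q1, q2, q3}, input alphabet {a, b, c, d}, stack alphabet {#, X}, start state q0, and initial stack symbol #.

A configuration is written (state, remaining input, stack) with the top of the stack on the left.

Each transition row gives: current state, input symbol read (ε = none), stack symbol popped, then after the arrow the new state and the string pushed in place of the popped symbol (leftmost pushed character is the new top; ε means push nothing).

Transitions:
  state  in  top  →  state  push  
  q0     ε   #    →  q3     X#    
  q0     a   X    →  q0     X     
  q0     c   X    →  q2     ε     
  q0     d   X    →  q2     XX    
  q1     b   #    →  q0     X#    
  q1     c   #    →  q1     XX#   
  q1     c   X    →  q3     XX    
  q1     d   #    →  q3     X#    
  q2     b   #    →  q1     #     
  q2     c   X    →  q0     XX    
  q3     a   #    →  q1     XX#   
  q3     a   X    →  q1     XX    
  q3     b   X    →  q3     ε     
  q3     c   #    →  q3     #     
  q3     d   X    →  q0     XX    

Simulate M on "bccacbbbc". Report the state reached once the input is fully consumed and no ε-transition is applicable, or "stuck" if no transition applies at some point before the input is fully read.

q3

(q0, bccacbbbc, #)
  ε-move, top #: go to q3, push X# → (q3, bccacbbbc, X#)
  read b, top X: go to q3, push ε → (q3, ccacbbbc, #)
  read c, top #: go to q3, push # → (q3, cacbbbc, #)
  read c, top #: go to q3, push # → (q3, acbbbc, #)
  read a, top #: go to q1, push XX# → (q1, cbbbc, XX#)
  read c, top X: go to q3, push XX → (q3, bbbc, XXX#)
  read b, top X: go to q3, push ε → (q3, bbc, XX#)
  read b, top X: go to q3, push ε → (q3, bc, X#)
  read b, top X: go to q3, push ε → (q3, c, #)
  read c, top #: go to q3, push # → (q3, ε, #)
All input consumed; M is in state q3.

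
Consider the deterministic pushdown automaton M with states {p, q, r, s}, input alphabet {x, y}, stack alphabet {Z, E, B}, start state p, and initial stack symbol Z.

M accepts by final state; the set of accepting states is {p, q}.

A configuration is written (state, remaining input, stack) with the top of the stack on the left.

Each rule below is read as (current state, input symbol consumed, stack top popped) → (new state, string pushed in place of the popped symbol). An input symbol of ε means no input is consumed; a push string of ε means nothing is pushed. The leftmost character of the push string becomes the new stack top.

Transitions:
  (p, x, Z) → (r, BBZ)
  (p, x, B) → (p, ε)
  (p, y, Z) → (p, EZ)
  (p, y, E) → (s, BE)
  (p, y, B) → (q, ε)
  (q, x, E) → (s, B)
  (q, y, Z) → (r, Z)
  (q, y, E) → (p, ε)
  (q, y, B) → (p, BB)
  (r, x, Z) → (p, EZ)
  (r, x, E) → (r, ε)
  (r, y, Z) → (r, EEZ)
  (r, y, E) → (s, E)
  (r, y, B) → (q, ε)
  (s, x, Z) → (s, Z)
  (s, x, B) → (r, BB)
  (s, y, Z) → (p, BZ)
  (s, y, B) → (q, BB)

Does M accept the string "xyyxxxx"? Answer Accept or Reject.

Reject

(p, xyyxxxx, Z)
  read x, top Z: go to r, push BBZ → (r, yyxxxx, BBZ)
  read y, top B: go to q, push ε → (q, yxxxx, BZ)
  read y, top B: go to p, push BB → (p, xxxx, BBZ)
  read x, top B: go to p, push ε → (p, xxx, BZ)
  read x, top B: go to p, push ε → (p, xx, Z)
  read x, top Z: go to r, push BBZ → (r, x, BBZ)
No transition applies at (r, x, BBZ); input not fully consumed.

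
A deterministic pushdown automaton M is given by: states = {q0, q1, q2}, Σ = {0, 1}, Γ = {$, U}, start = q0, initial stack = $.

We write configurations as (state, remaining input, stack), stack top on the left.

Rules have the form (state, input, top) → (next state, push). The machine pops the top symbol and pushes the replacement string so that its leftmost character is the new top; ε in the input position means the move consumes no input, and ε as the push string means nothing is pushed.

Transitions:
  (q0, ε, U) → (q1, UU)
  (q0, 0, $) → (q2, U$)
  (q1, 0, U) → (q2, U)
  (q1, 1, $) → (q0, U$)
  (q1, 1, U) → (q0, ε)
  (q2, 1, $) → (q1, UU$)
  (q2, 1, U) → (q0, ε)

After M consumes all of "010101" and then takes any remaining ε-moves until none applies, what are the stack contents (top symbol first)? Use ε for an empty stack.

$

(q0, 010101, $) ⊢ (q2, 10101, U$) ⊢ (q0, 0101, $) ⊢ (q2, 101, U$) ⊢ (q0, 01, $) ⊢ (q2, 1, U$) ⊢ (q0, ε, $)
All input consumed in state q0 with stack $.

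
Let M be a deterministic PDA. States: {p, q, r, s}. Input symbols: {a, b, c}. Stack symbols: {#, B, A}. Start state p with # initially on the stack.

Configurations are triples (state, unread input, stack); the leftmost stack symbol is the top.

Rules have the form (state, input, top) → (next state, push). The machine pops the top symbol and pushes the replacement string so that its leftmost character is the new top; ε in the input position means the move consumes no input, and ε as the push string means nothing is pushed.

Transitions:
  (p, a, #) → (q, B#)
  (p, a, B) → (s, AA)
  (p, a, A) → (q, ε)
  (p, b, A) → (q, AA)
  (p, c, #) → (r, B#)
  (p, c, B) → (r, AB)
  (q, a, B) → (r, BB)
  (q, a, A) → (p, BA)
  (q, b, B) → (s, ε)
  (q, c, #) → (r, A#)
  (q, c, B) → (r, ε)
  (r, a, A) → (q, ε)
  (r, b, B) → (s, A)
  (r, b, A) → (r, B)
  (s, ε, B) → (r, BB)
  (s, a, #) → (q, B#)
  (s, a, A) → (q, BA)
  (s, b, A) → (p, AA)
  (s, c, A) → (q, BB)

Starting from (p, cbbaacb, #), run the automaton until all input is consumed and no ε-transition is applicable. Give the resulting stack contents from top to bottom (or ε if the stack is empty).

BBA#

(p, cbbaacb, #)
  read c, top #: go to r, push B# → (r, bbaacb, B#)
  read b, top B: go to s, push A → (s, baacb, A#)
  read b, top A: go to p, push AA → (p, aacb, AA#)
  read a, top A: go to q, push ε → (q, acb, A#)
  read a, top A: go to p, push BA → (p, cb, BA#)
  read c, top B: go to r, push AB → (r, b, ABA#)
  read b, top A: go to r, push B → (r, ε, BBA#)
All input consumed in state r with stack BBA#.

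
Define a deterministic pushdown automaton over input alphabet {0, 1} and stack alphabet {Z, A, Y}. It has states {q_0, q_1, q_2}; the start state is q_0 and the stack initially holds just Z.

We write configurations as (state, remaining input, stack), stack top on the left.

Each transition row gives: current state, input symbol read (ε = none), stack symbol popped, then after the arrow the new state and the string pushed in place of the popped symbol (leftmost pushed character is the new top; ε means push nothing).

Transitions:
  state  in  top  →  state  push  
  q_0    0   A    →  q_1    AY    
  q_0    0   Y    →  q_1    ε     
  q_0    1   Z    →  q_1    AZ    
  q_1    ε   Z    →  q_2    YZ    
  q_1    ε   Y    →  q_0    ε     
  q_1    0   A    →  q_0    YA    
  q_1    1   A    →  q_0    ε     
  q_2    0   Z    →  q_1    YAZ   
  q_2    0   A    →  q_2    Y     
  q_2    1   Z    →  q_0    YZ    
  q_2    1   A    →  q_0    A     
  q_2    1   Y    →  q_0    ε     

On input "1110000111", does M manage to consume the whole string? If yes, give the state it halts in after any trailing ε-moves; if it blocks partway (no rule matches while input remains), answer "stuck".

(q_0, 1110000111, Z) ⊢ (q_1, 110000111, AZ) ⊢ (q_0, 10000111, Z) ⊢ (q_1, 0000111, AZ) ⊢ (q_0, 000111, YAZ) ⊢ (q_1, 00111, AZ) ⊢ (q_0, 0111, YAZ) ⊢ (q_1, 111, AZ) ⊢ (q_0, 11, Z) ⊢ (q_1, 1, AZ) ⊢ (q_0, ε, Z)
All input consumed; M is in state q_0.

q_0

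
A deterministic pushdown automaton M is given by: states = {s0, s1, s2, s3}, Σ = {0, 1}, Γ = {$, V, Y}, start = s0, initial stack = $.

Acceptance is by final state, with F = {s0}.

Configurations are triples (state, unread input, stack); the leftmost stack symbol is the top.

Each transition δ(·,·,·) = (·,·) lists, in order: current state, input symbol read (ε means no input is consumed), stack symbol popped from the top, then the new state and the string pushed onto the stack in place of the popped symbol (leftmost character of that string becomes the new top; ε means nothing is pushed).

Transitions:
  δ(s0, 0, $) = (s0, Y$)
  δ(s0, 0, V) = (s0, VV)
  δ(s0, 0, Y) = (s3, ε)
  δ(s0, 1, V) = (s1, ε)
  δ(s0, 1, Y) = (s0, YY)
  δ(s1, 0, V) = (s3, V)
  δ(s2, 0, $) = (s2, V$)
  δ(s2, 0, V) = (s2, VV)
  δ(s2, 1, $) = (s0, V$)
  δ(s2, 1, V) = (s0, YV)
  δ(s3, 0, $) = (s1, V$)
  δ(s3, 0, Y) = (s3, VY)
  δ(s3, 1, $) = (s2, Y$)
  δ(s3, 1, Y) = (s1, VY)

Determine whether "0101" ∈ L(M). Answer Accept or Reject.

Reject

(s0, 0101, $)
  read 0, top $: go to s0, push Y$ → (s0, 101, Y$)
  read 1, top Y: go to s0, push YY → (s0, 01, YY$)
  read 0, top Y: go to s3, push ε → (s3, 1, Y$)
  read 1, top Y: go to s1, push VY → (s1, ε, VY$)
All input consumed; state s1 ∉ F and no further ε-move applies.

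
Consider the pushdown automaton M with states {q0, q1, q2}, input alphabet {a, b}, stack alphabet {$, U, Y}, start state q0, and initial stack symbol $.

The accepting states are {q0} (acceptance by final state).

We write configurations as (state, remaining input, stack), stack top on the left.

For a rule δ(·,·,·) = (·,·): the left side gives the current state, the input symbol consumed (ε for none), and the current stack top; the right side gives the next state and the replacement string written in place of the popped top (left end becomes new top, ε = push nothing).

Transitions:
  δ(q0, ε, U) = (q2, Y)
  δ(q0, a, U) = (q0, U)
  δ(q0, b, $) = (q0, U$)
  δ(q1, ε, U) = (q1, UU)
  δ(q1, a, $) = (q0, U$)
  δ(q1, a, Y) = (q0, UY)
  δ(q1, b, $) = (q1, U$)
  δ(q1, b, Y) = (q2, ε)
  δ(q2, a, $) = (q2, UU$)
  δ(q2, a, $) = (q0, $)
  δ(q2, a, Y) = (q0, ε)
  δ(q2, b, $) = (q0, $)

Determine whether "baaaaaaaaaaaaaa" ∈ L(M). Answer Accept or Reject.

Accept

One accepting computation: (q0, baaaaaaaaaaaaaa, $) ⊢ (q0, aaaaaaaaaaaaaa, U$) ⊢ (q0, aaaaaaaaaaaaa, U$) ⊢ (q0, aaaaaaaaaaaa, U$) ⊢ (q0, aaaaaaaaaaa, U$) ⊢ (q0, aaaaaaaaaa, U$) ⊢ (q0, aaaaaaaaa, U$) ⊢ (q0, aaaaaaaa, U$) ⊢ (q0, aaaaaaa, U$) ⊢ (q0, aaaaaa, U$) ⊢ (q0, aaaaa, U$) ⊢ (q0, aaaa, U$) ⊢ (q0, aaa, U$) ⊢ (q0, aa, U$) ⊢ (q0, a, U$) ⊢ (q0, ε, U$)
All input consumed and state q0 ∈ F.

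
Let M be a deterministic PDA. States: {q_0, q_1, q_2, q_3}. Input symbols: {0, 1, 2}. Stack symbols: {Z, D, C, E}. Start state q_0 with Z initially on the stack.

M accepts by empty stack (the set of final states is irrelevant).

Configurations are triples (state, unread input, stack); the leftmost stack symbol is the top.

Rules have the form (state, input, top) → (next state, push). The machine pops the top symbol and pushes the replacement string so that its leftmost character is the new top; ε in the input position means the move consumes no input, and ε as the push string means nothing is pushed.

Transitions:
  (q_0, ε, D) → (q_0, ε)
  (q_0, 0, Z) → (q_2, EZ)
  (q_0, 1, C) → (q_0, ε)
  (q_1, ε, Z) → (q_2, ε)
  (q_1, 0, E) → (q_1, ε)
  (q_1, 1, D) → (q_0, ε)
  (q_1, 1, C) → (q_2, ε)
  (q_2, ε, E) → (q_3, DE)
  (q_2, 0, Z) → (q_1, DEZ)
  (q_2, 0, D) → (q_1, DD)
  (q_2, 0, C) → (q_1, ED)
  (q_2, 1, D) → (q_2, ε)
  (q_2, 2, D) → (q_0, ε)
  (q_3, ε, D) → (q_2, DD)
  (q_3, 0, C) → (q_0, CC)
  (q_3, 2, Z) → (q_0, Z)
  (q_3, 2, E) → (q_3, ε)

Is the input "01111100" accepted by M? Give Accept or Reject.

(q_0, 01111100, Z) ⊢ (q_2, 1111100, EZ) ⊢ (q_3, 1111100, DEZ) ⊢ (q_2, 1111100, DDEZ) ⊢ (q_2, 111100, DEZ) ⊢ (q_2, 11100, EZ) ⊢ (q_3, 11100, DEZ) ⊢ (q_2, 11100, DDEZ) ⊢ (q_2, 1100, DEZ) ⊢ (q_2, 100, EZ) ⊢ (q_3, 100, DEZ) ⊢ (q_2, 100, DDEZ) ⊢ (q_2, 00, DEZ) ⊢ (q_1, 0, DDEZ)
No transition applies at (q_1, 0, DDEZ); input not fully consumed.

Reject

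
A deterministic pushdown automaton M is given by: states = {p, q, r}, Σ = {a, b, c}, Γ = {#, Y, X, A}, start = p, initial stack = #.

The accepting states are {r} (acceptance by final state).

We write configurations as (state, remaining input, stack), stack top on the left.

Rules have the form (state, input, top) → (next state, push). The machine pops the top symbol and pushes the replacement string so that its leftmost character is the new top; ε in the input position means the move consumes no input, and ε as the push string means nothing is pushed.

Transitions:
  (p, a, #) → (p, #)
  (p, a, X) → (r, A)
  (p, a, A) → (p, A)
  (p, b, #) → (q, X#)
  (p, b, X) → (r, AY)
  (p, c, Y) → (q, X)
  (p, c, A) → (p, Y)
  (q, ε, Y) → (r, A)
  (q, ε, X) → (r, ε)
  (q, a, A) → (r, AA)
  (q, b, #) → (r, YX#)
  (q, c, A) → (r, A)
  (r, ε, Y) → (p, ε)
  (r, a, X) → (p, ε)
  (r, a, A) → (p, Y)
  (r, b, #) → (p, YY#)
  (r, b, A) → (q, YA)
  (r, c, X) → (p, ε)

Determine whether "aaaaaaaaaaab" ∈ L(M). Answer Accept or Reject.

(p, aaaaaaaaaaab, #)
  read a, top #: go to p, push # → (p, aaaaaaaaaab, #)
  read a, top #: go to p, push # → (p, aaaaaaaaab, #)
  read a, top #: go to p, push # → (p, aaaaaaaab, #)
  read a, top #: go to p, push # → (p, aaaaaaab, #)
  read a, top #: go to p, push # → (p, aaaaaab, #)
  read a, top #: go to p, push # → (p, aaaaab, #)
  read a, top #: go to p, push # → (p, aaaab, #)
  read a, top #: go to p, push # → (p, aaab, #)
  read a, top #: go to p, push # → (p, aab, #)
  read a, top #: go to p, push # → (p, ab, #)
  read a, top #: go to p, push # → (p, b, #)
  read b, top #: go to q, push X# → (q, ε, X#)
  ε-move, top X: go to r, push ε → (r, ε, #)
All input consumed; state r ∈ F.

Accept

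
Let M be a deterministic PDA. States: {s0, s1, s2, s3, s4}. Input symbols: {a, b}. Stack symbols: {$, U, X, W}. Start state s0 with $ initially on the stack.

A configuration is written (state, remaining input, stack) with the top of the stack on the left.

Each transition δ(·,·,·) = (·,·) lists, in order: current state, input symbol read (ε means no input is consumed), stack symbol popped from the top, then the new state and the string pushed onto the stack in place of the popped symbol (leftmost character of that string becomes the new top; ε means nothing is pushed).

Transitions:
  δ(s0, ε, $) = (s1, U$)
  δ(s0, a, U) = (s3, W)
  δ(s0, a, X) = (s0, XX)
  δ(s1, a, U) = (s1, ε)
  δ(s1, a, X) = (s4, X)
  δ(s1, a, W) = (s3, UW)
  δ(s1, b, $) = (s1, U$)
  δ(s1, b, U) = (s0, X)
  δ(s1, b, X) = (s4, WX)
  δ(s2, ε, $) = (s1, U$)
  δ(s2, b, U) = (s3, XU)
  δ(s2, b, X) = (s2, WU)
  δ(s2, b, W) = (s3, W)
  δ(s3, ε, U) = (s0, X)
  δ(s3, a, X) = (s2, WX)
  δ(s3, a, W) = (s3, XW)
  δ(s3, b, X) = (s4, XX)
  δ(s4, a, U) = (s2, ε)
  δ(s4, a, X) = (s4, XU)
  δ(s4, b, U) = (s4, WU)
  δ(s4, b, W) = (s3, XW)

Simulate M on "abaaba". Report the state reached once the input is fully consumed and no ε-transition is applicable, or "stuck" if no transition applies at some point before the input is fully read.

stuck

(s0, abaaba, $)
  ε-move, top $: go to s1, push U$ → (s1, abaaba, U$)
  read a, top U: go to s1, push ε → (s1, baaba, $)
  read b, top $: go to s1, push U$ → (s1, aaba, U$)
  read a, top U: go to s1, push ε → (s1, aba, $)
No transition for (s1, a, top $); M blocks with input aba remaining.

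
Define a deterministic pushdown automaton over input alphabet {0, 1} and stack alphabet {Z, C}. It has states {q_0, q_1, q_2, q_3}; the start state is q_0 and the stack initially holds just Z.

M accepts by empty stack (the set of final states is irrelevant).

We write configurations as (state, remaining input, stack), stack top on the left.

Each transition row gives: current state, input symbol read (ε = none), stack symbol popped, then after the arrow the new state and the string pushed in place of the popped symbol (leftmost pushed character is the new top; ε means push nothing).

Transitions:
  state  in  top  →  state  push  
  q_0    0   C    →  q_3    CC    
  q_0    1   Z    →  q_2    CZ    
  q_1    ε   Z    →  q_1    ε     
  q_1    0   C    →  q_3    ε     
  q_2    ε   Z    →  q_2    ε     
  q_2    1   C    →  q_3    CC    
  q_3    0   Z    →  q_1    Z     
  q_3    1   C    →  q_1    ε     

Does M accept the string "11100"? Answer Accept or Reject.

Accept

(q_0, 11100, Z)
  read 1, top Z: go to q_2, push CZ → (q_2, 1100, CZ)
  read 1, top C: go to q_3, push CC → (q_3, 100, CCZ)
  read 1, top C: go to q_1, push ε → (q_1, 00, CZ)
  read 0, top C: go to q_3, push ε → (q_3, 0, Z)
  read 0, top Z: go to q_1, push Z → (q_1, ε, Z)
  ε-move, top Z: go to q_1, push ε → (q_1, ε, ε)
All input consumed and the stack is empty.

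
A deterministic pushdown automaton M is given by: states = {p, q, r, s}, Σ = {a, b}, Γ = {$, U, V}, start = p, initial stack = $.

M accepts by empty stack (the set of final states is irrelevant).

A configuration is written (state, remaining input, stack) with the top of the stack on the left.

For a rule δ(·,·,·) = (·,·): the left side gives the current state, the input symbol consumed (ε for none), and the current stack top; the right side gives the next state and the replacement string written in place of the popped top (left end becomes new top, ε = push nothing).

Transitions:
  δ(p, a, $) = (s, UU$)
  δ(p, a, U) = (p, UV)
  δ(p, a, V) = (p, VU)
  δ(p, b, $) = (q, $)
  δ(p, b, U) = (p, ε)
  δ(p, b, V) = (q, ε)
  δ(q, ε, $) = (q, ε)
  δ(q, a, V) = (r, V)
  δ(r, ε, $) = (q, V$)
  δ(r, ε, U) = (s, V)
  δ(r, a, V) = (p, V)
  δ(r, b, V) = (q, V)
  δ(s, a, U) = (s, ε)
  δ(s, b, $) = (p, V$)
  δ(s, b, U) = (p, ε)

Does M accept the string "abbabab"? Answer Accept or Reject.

Reject

(p, abbabab, $)
  read a, top $: go to s, push UU$ → (s, bbabab, UU$)
  read b, top U: go to p, push ε → (p, babab, U$)
  read b, top U: go to p, push ε → (p, abab, $)
  read a, top $: go to s, push UU$ → (s, bab, UU$)
  read b, top U: go to p, push ε → (p, ab, U$)
  read a, top U: go to p, push UV → (p, b, UV$)
  read b, top U: go to p, push ε → (p, ε, V$)
All input consumed; stack is V$, not empty, and no further ε-move applies.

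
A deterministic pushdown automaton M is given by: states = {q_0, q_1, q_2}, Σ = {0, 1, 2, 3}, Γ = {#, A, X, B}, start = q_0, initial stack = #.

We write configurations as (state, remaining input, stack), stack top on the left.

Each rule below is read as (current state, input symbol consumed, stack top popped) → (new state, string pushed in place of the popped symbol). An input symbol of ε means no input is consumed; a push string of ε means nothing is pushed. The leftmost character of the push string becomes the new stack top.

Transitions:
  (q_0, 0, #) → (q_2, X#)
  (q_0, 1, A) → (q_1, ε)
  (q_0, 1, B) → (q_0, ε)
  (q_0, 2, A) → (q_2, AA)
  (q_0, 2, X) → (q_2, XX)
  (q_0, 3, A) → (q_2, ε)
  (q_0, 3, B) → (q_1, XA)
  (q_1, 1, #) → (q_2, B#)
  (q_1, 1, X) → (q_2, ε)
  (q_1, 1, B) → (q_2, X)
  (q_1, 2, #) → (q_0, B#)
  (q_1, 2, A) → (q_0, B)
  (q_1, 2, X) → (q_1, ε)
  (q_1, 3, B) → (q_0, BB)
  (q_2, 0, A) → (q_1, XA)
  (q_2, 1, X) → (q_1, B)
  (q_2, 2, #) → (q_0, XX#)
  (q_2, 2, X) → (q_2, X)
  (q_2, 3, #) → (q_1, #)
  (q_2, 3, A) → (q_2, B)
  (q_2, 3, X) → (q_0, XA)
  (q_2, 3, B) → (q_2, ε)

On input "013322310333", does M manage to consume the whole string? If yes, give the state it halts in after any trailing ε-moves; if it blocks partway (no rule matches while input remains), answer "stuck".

(q_0, 013322310333, #)
  read 0, top #: go to q_2, push X# → (q_2, 13322310333, X#)
  read 1, top X: go to q_1, push B → (q_1, 3322310333, B#)
  read 3, top B: go to q_0, push BB → (q_0, 322310333, BB#)
  read 3, top B: go to q_1, push XA → (q_1, 22310333, XAB#)
  read 2, top X: go to q_1, push ε → (q_1, 2310333, AB#)
  read 2, top A: go to q_0, push B → (q_0, 310333, BB#)
  read 3, top B: go to q_1, push XA → (q_1, 10333, XAB#)
  read 1, top X: go to q_2, push ε → (q_2, 0333, AB#)
  read 0, top A: go to q_1, push XA → (q_1, 333, XAB#)
No transition for (q_1, 3, top X); M blocks with input 333 remaining.

stuck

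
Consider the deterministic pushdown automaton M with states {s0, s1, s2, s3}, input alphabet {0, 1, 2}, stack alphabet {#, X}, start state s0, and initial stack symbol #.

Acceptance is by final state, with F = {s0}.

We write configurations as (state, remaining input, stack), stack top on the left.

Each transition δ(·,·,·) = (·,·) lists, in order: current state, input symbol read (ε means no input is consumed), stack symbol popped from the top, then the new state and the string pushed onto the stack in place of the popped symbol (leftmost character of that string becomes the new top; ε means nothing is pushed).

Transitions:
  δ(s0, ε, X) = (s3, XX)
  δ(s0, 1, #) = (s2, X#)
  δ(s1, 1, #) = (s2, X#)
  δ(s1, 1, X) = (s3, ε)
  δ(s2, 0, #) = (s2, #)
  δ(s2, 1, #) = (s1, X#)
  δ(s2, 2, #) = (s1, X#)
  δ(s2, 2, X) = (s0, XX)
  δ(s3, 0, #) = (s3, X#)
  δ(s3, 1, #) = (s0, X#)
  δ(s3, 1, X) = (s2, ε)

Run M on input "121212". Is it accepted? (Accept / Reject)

(s0, 121212, #)
  read 1, top #: go to s2, push X# → (s2, 21212, X#)
  read 2, top X: go to s0, push XX → (s0, 1212, XX#)
  ε-move, top X: go to s3, push XX → (s3, 1212, XXX#)
  read 1, top X: go to s2, push ε → (s2, 212, XX#)
  read 2, top X: go to s0, push XX → (s0, 12, XXX#)
  ε-move, top X: go to s3, push XX → (s3, 12, XXXX#)
  read 1, top X: go to s2, push ε → (s2, 2, XXX#)
  read 2, top X: go to s0, push XX → (s0, ε, XXXX#)
All input consumed; state s0 ∈ F.

Accept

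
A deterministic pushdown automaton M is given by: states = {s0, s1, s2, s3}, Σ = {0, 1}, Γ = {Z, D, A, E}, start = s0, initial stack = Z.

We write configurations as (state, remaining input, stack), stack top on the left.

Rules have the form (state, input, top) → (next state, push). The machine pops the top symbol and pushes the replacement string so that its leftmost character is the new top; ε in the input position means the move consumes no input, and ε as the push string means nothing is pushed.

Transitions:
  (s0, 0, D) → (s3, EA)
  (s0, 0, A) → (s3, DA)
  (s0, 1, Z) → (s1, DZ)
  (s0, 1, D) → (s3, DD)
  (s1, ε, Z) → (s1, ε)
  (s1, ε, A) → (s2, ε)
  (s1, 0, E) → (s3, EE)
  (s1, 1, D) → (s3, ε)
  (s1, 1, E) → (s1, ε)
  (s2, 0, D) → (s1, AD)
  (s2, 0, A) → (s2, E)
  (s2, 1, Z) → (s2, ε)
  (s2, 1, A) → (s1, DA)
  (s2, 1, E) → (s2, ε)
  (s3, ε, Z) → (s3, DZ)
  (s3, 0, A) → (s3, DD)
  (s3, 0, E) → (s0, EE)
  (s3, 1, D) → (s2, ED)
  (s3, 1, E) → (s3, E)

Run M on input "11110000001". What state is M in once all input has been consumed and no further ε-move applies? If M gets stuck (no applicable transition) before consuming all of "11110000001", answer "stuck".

(s0, 11110000001, Z)
  read 1, top Z: go to s1, push DZ → (s1, 1110000001, DZ)
  read 1, top D: go to s3, push ε → (s3, 110000001, Z)
  ε-move, top Z: go to s3, push DZ → (s3, 110000001, DZ)
  read 1, top D: go to s2, push ED → (s2, 10000001, EDZ)
  read 1, top E: go to s2, push ε → (s2, 0000001, DZ)
  read 0, top D: go to s1, push AD → (s1, 000001, ADZ)
  ε-move, top A: go to s2, push ε → (s2, 000001, DZ)
  read 0, top D: go to s1, push AD → (s1, 00001, ADZ)
  ε-move, top A: go to s2, push ε → (s2, 00001, DZ)
  read 0, top D: go to s1, push AD → (s1, 0001, ADZ)
  ε-move, top A: go to s2, push ε → (s2, 0001, DZ)
  read 0, top D: go to s1, push AD → (s1, 001, ADZ)
  ε-move, top A: go to s2, push ε → (s2, 001, DZ)
  read 0, top D: go to s1, push AD → (s1, 01, ADZ)
  ε-move, top A: go to s2, push ε → (s2, 01, DZ)
  read 0, top D: go to s1, push AD → (s1, 1, ADZ)
  ε-move, top A: go to s2, push ε → (s2, 1, DZ)
No transition for (s2, 1, top D); M blocks with input 1 remaining.

stuck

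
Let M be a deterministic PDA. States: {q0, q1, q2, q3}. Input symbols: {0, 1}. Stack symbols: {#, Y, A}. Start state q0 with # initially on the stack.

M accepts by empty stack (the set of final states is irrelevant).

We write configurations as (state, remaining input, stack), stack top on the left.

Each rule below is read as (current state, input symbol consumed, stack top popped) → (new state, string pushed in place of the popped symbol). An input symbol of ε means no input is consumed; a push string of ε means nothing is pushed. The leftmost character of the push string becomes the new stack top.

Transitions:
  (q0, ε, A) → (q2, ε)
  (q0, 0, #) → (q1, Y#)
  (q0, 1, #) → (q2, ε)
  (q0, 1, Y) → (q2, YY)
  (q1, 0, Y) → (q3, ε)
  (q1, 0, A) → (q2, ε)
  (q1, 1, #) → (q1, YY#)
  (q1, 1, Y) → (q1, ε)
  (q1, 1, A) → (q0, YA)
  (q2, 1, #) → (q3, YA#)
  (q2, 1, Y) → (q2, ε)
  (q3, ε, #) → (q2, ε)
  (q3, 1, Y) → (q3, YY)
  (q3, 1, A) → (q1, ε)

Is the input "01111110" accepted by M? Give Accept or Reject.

Accept

(q0, 01111110, #)
  read 0, top #: go to q1, push Y# → (q1, 1111110, Y#)
  read 1, top Y: go to q1, push ε → (q1, 111110, #)
  read 1, top #: go to q1, push YY# → (q1, 11110, YY#)
  read 1, top Y: go to q1, push ε → (q1, 1110, Y#)
  read 1, top Y: go to q1, push ε → (q1, 110, #)
  read 1, top #: go to q1, push YY# → (q1, 10, YY#)
  read 1, top Y: go to q1, push ε → (q1, 0, Y#)
  read 0, top Y: go to q3, push ε → (q3, ε, #)
  ε-move, top #: go to q2, push ε → (q2, ε, ε)
All input consumed and the stack is empty.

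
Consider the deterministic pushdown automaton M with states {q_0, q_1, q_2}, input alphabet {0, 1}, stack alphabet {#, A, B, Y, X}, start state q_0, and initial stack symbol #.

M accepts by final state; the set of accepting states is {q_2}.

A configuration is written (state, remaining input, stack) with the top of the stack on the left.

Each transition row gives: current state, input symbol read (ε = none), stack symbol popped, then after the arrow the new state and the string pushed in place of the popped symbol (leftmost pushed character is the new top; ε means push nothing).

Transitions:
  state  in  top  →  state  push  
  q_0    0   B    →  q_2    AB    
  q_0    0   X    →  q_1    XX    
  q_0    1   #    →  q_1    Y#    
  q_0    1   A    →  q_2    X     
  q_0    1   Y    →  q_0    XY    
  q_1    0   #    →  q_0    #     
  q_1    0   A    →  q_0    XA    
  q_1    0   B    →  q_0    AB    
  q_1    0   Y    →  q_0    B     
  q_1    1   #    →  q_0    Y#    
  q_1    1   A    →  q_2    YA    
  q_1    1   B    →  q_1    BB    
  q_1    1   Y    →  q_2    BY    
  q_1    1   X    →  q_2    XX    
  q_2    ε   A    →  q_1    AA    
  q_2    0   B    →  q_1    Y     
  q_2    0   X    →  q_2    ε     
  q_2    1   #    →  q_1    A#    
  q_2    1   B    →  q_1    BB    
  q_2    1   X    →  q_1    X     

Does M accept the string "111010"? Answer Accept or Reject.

(q_0, 111010, #)
  read 1, top #: go to q_1, push Y# → (q_1, 11010, Y#)
  read 1, top Y: go to q_2, push BY → (q_2, 1010, BY#)
  read 1, top B: go to q_1, push BB → (q_1, 010, BBY#)
  read 0, top B: go to q_0, push AB → (q_0, 10, ABBY#)
  read 1, top A: go to q_2, push X → (q_2, 0, XBBY#)
  read 0, top X: go to q_2, push ε → (q_2, ε, BBY#)
All input consumed; state q_2 ∈ F.

Accept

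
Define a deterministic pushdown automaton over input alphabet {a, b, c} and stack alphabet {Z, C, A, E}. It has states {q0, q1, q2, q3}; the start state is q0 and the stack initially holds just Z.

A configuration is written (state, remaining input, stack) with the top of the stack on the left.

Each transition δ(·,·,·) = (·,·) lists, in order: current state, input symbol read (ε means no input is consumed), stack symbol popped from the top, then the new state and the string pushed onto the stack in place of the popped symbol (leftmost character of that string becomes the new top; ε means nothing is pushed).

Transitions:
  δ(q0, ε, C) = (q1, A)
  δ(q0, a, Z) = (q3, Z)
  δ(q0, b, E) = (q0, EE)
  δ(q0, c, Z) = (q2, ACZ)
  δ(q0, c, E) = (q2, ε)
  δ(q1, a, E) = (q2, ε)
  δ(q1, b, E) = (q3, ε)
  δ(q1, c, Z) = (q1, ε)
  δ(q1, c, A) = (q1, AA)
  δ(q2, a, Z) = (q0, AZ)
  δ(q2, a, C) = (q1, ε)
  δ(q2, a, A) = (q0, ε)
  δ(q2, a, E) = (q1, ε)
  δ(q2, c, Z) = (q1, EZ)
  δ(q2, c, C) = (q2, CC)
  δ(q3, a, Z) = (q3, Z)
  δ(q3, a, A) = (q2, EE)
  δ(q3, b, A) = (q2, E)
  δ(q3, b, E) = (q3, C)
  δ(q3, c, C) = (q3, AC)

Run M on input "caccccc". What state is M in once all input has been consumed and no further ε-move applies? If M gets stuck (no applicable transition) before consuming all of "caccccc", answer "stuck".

(q0, caccccc, Z)
  read c, top Z: go to q2, push ACZ → (q2, accccc, ACZ)
  read a, top A: go to q0, push ε → (q0, ccccc, CZ)
  ε-move, top C: go to q1, push A → (q1, ccccc, AZ)
  read c, top A: go to q1, push AA → (q1, cccc, AAZ)
  read c, top A: go to q1, push AA → (q1, ccc, AAAZ)
  read c, top A: go to q1, push AA → (q1, cc, AAAAZ)
  read c, top A: go to q1, push AA → (q1, c, AAAAAZ)
  read c, top A: go to q1, push AA → (q1, ε, AAAAAAZ)
All input consumed; M is in state q1.

q1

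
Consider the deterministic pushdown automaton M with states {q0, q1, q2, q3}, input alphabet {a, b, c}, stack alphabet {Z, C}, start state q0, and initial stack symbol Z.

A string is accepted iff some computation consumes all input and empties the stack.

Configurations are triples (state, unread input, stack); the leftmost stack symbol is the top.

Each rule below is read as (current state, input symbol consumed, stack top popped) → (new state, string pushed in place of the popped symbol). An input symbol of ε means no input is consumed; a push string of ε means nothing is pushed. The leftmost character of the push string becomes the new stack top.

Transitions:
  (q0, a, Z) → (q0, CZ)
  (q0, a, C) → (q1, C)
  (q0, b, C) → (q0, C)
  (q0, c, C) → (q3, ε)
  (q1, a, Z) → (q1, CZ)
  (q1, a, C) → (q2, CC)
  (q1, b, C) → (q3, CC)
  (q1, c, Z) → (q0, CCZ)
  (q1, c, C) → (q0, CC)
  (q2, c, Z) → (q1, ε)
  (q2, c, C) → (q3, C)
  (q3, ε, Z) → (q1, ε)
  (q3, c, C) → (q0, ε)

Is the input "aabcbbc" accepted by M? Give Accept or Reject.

(q0, aabcbbc, Z) ⊢ (q0, abcbbc, CZ) ⊢ (q1, bcbbc, CZ) ⊢ (q3, cbbc, CCZ) ⊢ (q0, bbc, CZ) ⊢ (q0, bc, CZ) ⊢ (q0, c, CZ) ⊢ (q3, ε, Z) ⊢ (q1, ε, ε)
All input consumed and the stack is empty.

Accept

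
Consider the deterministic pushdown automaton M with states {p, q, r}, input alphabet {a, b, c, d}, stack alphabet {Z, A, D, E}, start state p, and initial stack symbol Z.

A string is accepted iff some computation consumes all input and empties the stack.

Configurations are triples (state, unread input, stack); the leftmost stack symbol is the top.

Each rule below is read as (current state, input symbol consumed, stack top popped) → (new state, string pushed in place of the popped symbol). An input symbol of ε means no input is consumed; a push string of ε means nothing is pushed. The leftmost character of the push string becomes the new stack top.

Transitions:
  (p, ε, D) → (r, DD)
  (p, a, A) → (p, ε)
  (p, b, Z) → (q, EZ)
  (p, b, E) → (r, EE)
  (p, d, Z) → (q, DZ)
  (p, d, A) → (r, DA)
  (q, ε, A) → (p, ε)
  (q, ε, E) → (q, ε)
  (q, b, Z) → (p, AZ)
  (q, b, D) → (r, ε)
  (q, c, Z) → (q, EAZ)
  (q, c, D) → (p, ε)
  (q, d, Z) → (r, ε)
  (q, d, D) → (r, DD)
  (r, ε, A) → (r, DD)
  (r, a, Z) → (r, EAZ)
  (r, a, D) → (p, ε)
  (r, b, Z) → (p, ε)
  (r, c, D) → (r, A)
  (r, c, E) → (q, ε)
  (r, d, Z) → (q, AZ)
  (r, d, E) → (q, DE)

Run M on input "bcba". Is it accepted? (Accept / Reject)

(p, bcba, Z)
  read b, top Z: go to q, push EZ → (q, cba, EZ)
  ε-move, top E: go to q, push ε → (q, cba, Z)
  read c, top Z: go to q, push EAZ → (q, ba, EAZ)
  ε-move, top E: go to q, push ε → (q, ba, AZ)
  ε-move, top A: go to p, push ε → (p, ba, Z)
  read b, top Z: go to q, push EZ → (q, a, EZ)
  ε-move, top E: go to q, push ε → (q, a, Z)
No transition applies at (q, a, Z); input not fully consumed.

Reject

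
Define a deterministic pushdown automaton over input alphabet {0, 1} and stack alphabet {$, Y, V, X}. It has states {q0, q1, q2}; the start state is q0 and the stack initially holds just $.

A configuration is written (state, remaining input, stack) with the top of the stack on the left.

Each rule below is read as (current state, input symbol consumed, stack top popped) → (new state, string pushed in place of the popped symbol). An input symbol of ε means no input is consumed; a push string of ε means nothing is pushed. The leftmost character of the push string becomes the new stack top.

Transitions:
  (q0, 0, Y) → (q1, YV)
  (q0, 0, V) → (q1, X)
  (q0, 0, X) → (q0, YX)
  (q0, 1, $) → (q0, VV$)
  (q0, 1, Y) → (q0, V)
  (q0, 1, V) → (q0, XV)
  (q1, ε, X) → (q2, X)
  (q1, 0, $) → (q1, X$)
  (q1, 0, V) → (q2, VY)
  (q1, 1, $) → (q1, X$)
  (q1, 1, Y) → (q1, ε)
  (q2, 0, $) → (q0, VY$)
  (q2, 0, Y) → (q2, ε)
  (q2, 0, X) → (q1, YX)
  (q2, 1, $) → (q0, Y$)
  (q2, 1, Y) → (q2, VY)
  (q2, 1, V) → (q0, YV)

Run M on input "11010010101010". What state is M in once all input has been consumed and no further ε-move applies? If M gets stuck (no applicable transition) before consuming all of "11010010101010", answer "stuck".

q1

(q0, 11010010101010, $)
  read 1, top $: go to q0, push VV$ → (q0, 1010010101010, VV$)
  read 1, top V: go to q0, push XV → (q0, 010010101010, XVV$)
  read 0, top X: go to q0, push YX → (q0, 10010101010, YXVV$)
  read 1, top Y: go to q0, push V → (q0, 0010101010, VXVV$)
  read 0, top V: go to q1, push X → (q1, 010101010, XXVV$)
  ε-move, top X: go to q2, push X → (q2, 010101010, XXVV$)
  read 0, top X: go to q1, push YX → (q1, 10101010, YXXVV$)
  read 1, top Y: go to q1, push ε → (q1, 0101010, XXVV$)
  ε-move, top X: go to q2, push X → (q2, 0101010, XXVV$)
  read 0, top X: go to q1, push YX → (q1, 101010, YXXVV$)
  read 1, top Y: go to q1, push ε → (q1, 01010, XXVV$)
  ε-move, top X: go to q2, push X → (q2, 01010, XXVV$)
  read 0, top X: go to q1, push YX → (q1, 1010, YXXVV$)
  read 1, top Y: go to q1, push ε → (q1, 010, XXVV$)
  ε-move, top X: go to q2, push X → (q2, 010, XXVV$)
  read 0, top X: go to q1, push YX → (q1, 10, YXXVV$)
  read 1, top Y: go to q1, push ε → (q1, 0, XXVV$)
  ε-move, top X: go to q2, push X → (q2, 0, XXVV$)
  read 0, top X: go to q1, push YX → (q1, ε, YXXVV$)
All input consumed; M is in state q1.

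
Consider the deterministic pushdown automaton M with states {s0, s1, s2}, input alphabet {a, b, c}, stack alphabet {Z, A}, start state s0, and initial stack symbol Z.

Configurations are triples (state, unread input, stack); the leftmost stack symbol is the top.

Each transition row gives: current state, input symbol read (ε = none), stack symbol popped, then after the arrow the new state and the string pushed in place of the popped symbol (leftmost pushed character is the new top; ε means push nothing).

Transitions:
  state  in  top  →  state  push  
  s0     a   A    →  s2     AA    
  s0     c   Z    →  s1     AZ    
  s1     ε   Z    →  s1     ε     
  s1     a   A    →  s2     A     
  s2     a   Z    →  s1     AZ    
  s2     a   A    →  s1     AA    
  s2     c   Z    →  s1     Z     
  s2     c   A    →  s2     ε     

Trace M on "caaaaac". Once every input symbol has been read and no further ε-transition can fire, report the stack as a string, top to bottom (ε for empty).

AAZ

(s0, caaaaac, Z)
  read c, top Z: go to s1, push AZ → (s1, aaaaac, AZ)
  read a, top A: go to s2, push A → (s2, aaaac, AZ)
  read a, top A: go to s1, push AA → (s1, aaac, AAZ)
  read a, top A: go to s2, push A → (s2, aac, AAZ)
  read a, top A: go to s1, push AA → (s1, ac, AAAZ)
  read a, top A: go to s2, push A → (s2, c, AAAZ)
  read c, top A: go to s2, push ε → (s2, ε, AAZ)
All input consumed in state s2 with stack AAZ.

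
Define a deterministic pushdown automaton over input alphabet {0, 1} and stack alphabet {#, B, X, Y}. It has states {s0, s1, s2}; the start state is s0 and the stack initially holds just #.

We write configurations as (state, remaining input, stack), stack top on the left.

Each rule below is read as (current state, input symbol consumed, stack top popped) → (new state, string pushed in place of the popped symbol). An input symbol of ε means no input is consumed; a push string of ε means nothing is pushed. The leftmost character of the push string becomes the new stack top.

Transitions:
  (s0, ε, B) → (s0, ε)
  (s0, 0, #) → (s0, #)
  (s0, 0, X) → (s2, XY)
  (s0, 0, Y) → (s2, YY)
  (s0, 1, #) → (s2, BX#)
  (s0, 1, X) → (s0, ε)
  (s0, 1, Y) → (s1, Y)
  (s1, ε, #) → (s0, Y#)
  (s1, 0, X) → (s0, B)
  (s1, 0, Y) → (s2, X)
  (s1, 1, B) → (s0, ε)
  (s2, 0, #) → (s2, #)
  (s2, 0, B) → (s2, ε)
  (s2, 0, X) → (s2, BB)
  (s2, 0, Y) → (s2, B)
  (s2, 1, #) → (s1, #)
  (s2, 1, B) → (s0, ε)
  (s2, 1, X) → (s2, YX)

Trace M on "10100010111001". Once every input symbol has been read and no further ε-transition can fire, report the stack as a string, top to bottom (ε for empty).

BX#

(s0, 10100010111001, #)
  read 1, top #: go to s2, push BX# → (s2, 0100010111001, BX#)
  read 0, top B: go to s2, push ε → (s2, 100010111001, X#)
  read 1, top X: go to s2, push YX → (s2, 00010111001, YX#)
  read 0, top Y: go to s2, push B → (s2, 0010111001, BX#)
  read 0, top B: go to s2, push ε → (s2, 010111001, X#)
  read 0, top X: go to s2, push BB → (s2, 10111001, BB#)
  read 1, top B: go to s0, push ε → (s0, 0111001, B#)
  ε-move, top B: go to s0, push ε → (s0, 0111001, #)
  read 0, top #: go to s0, push # → (s0, 111001, #)
  read 1, top #: go to s2, push BX# → (s2, 11001, BX#)
  read 1, top B: go to s0, push ε → (s0, 1001, X#)
  read 1, top X: go to s0, push ε → (s0, 001, #)
  read 0, top #: go to s0, push # → (s0, 01, #)
  read 0, top #: go to s0, push # → (s0, 1, #)
  read 1, top #: go to s2, push BX# → (s2, ε, BX#)
All input consumed in state s2 with stack BX#.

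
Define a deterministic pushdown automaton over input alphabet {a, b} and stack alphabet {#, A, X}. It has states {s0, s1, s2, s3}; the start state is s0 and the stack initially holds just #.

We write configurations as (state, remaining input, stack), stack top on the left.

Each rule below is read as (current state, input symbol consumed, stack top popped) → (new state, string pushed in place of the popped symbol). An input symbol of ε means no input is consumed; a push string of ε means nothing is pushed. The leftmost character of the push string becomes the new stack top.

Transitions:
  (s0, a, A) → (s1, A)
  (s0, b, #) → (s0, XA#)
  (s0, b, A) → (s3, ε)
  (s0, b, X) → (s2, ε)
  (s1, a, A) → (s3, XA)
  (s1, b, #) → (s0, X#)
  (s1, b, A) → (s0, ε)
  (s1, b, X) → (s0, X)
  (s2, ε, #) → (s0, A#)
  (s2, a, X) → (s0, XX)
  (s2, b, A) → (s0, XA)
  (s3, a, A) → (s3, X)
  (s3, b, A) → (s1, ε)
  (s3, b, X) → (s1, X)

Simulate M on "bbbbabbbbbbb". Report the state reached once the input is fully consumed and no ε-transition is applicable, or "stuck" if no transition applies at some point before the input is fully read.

stuck

(s0, bbbbabbbbbbb, #)
  read b, top #: go to s0, push XA# → (s0, bbbabbbbbbb, XA#)
  read b, top X: go to s2, push ε → (s2, bbabbbbbbb, A#)
  read b, top A: go to s0, push XA → (s0, babbbbbbb, XA#)
  read b, top X: go to s2, push ε → (s2, abbbbbbb, A#)
No transition for (s2, a, top A); M blocks with input abbbbbbb remaining.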